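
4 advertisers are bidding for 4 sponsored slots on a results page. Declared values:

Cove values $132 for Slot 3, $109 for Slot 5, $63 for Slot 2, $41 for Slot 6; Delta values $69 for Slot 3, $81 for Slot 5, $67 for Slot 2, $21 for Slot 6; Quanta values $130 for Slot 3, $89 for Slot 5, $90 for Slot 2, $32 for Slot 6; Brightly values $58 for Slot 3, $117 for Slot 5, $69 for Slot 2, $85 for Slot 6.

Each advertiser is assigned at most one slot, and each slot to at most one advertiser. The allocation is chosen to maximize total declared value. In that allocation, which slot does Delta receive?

Delta receives Slot 2.

Optimal: Cove→Slot 5 ($109), Delta→Slot 2 ($67), Quanta→Slot 3 ($130), Brightly→Slot 6 ($85) — total 109+67+130+85 = $391.
Max-entry greedy (repeatedly take the single best remaining cell) gives $360, worse by 31.
Delta's own top slot is Slot 5 ($81), but forcing Delta→Slot 5 and reassigning the rest optimally gives only $388 — worse by 3.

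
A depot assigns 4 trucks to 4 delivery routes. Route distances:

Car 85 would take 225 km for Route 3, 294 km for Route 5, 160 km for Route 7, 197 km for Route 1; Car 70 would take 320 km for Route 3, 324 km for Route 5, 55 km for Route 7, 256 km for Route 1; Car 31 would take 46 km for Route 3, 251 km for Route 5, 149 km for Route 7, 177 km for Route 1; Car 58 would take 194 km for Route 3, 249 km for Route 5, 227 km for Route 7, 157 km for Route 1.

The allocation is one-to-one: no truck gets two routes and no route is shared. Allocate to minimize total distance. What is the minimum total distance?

Optimal: Car 85→Route 1 (197 km), Car 70→Route 7 (55 km), Car 31→Route 3 (46 km), Car 58→Route 5 (249 km) — total 197+55+46+249 = 547 km.
Min-entry greedy (repeatedly take the single cheapest remaining cell) gives 552 km, worse by 5.

Minimum total: 547 km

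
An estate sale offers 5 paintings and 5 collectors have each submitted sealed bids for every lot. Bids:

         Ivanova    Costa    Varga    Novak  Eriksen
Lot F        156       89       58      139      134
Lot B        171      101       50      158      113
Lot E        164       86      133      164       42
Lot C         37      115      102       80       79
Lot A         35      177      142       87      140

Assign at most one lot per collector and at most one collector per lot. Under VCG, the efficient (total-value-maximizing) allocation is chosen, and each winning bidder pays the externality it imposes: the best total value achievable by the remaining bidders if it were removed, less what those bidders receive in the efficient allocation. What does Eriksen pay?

Eriksen pays $10.

Efficient allocation: Ivanova→Lot B ($171), Costa→Lot A ($177), Varga→Lot C ($102), Novak→Lot E ($164), Eriksen→Lot F ($134); total welfare W = $748.
Eriksen receives Lot F at value $134, so the others get W − 134 = $614.
Without Eriksen: best allocation of the remaining 4 bidders over all 5 lots is Ivanova→Lot F ($156), Costa→Lot A ($177), Varga→Lot E ($133), Novak→Lot B ($158), total $624.
VCG payment = (others' best without Eriksen) − (others' welfare with Eriksen) = 624 − 614 = $10.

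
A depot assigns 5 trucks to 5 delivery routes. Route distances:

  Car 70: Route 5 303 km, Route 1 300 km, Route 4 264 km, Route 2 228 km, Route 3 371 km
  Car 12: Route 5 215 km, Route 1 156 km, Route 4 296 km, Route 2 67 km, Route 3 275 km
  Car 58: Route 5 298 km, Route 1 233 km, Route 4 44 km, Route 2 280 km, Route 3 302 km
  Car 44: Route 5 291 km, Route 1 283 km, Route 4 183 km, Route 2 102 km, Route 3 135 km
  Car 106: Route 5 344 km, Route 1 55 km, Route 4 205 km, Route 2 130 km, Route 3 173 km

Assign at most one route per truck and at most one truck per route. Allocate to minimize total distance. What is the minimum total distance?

Optimal: Car 70→Route 5 (303 km), Car 12→Route 2 (67 km), Car 58→Route 4 (44 km), Car 44→Route 3 (135 km), Car 106→Route 1 (55 km) — total 303+67+44+135+55 = 604 km.
Row-greedy (each truck in turn takes its cheapest remaining route) gives 907 km, worse by 303.
Swapping Car 44↔Car 106 (Car 44→Route 1 283 km, Car 106→Route 3 173 km) adds 266.

Minimum total: 604 km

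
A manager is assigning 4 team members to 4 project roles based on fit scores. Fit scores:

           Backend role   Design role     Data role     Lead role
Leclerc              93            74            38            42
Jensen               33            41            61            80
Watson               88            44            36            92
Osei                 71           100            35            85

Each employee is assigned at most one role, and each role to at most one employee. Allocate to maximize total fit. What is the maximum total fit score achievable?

Max total: 346 pts

Optimal: Leclerc→Backend role (93 pts), Jensen→Data role (61 pts), Watson→Lead role (92 pts), Osei→Design role (100 pts) — total 93+61+92+100 = 346 pts.
Row-greedy (each employee in turn takes its best remaining role) gives 252 pts, worse by 94.
Next-best assignment: Leclerc→Backend role, Jensen→Lead role, Watson→Data role, Osei→Design role = 309 pts.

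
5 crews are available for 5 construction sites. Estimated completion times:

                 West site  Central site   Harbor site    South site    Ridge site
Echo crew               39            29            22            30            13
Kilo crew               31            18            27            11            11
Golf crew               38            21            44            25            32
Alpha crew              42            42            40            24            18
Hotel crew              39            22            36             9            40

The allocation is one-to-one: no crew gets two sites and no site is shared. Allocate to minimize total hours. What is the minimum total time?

This is the linear assignment problem.
Optimal: Echo crew→Harbor site (22 hours), Kilo crew→West site (31 hours), Golf crew→Central site (21 hours), Alpha crew→Ridge site (18 hours), Hotel crew→South site (9 hours) — total 22+31+21+18+9 = 101 hours.
Swapping Golf crew↔Alpha crew (Golf crew→Ridge site 32 hours, Alpha crew→Central site 42 hours) adds 35.
No other one-to-one assignment undercuts 101 hours.

Minimum total: 101 hours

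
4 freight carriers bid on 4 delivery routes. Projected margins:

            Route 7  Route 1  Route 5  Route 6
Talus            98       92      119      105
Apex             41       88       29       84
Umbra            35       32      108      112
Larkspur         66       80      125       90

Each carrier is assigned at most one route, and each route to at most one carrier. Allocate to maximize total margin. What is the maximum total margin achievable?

Optimal: Talus→Route 7 ($98k), Apex→Route 1 ($88k), Umbra→Route 6 ($112k), Larkspur→Route 5 ($125k) — total 98+88+112+125 = $423k.
Row-greedy (each carrier in turn takes its best remaining route) gives $385k, worse by 38.

Max total: $423k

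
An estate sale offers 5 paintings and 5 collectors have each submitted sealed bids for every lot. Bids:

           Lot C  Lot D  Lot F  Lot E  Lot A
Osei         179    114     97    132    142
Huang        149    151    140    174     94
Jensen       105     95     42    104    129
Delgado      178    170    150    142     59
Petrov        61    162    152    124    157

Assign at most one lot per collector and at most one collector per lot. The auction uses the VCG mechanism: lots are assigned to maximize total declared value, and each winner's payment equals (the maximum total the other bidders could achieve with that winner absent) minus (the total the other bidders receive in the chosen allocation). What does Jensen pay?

Jensen pays $5.

Efficient allocation: Osei→Lot C ($179), Huang→Lot E ($174), Jensen→Lot A ($129), Delgado→Lot D ($170), Petrov→Lot F ($152); total welfare W = $804.
Jensen receives Lot A at value $129, so the others get W − 129 = $675.
Without Jensen: best allocation of the remaining 4 bidders over all 5 lots is Osei→Lot C ($179), Huang→Lot E ($174), Delgado→Lot D ($170), Petrov→Lot A ($157), total $680.
VCG payment = (others' best without Jensen) − (others' welfare with Jensen) = 680 − 675 = $5.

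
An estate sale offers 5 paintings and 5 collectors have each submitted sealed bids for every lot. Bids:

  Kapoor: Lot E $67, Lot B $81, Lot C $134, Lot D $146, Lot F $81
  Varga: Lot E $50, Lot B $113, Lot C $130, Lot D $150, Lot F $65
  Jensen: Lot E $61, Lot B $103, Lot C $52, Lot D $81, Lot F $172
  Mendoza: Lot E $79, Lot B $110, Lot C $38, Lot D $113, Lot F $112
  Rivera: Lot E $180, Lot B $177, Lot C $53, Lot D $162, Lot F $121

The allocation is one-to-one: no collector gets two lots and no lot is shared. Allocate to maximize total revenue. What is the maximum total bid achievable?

Max total: $746

This is a one-to-one assignment (maximum-weight bipartite matching).
Optimal: Kapoor→Lot C ($134), Varga→Lot D ($150), Jensen→Lot F ($172), Mendoza→Lot B ($110), Rivera→Lot E ($180) — total 134+150+172+110+180 = $746.
Row-greedy (each collector in turn takes its best remaining lot) gives $738, worse by 8.
Next-best assignment: Kapoor→Lot D, Varga→Lot C, Jensen→Lot F, Mendoza→Lot B, Rivera→Lot E = $738.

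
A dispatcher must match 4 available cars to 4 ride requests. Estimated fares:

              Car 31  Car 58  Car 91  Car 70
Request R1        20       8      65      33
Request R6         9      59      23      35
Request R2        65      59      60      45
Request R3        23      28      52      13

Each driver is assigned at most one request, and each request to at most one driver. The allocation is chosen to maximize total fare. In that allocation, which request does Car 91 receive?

Car 91 receives Request R3.

Optimal: Car 31→Request R2 ($65), Car 58→Request R6 ($59), Car 91→Request R3 ($52), Car 70→Request R1 ($33) — total 65+59+52+33 = $209.
Row-greedy (each driver in turn takes its best remaining request) gives $202, worse by 7.
Next-best assignment: Car 31→Request R2, Car 58→Request R6, Car 91→Request R1, Car 70→Request R3 = $202.
Swapping Car 91↔Car 58 (Car 91→Request R6 $23, Car 58→Request R3 $28) loses 60.
Every other assignment is strictly worse.
Car 91's own top request is Request R1 ($65), but forcing Car 91→Request R1 and reassigning the rest optimally gives only $202 — worse by 7.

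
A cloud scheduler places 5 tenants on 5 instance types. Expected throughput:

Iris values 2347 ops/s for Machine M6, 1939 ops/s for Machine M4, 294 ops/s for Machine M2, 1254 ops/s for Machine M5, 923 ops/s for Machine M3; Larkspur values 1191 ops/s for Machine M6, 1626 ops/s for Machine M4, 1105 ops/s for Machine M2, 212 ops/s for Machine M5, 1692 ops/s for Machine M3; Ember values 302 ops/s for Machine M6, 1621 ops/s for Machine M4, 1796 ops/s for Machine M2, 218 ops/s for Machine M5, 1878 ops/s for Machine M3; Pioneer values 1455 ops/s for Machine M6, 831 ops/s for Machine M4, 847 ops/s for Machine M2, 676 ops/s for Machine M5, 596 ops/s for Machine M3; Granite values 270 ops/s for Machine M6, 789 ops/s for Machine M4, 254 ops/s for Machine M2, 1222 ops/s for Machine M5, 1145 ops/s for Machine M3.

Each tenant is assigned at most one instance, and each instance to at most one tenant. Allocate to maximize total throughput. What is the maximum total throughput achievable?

This is the linear assignment problem.
Optimal: Iris→Machine M4 (1939 ops/s), Larkspur→Machine M3 (1692 ops/s), Ember→Machine M2 (1796 ops/s), Pioneer→Machine M6 (1455 ops/s), Granite→Machine M5 (1222 ops/s) — total 1939+1692+1796+1455+1222 = 8104 ops/s.
Row-greedy (each tenant in turn takes its best remaining instance) gives 7888 ops/s, worse by 216.
Swapping Pioneer↔Ember (Pioneer→Machine M2 847 ops/s, Ember→Machine M6 302 ops/s) loses 2102.
No other one-to-one assignment exceeds 8104 ops/s.

Max total: 8104 ops/s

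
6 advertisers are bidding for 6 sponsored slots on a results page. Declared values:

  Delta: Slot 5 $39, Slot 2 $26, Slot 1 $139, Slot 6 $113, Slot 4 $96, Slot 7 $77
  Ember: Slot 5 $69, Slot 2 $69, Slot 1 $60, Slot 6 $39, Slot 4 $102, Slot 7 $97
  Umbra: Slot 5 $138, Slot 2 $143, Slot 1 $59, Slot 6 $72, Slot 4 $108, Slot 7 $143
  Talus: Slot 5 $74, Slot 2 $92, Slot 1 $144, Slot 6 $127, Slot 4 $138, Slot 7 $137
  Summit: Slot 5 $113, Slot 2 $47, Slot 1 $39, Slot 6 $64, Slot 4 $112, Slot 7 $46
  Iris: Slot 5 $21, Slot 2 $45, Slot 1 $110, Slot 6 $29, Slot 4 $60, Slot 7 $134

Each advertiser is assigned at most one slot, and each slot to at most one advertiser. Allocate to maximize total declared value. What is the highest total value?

Max total: $758

Optimal: Delta→Slot 1 ($139), Ember→Slot 4 ($102), Umbra→Slot 2 ($143), Talus→Slot 6 ($127), Summit→Slot 5 ($113), Iris→Slot 7 ($134) — total 139+102+143+127+113+134 = $758.
Max-entry greedy (repeatedly take the single best remaining cell) gives $749, worse by 9.
Next-best assignment: Delta→Slot 6, Ember→Slot 4, Umbra→Slot 2, Talus→Slot 1, Summit→Slot 5, Iris→Slot 7 = $749.
Every other assignment is strictly worse.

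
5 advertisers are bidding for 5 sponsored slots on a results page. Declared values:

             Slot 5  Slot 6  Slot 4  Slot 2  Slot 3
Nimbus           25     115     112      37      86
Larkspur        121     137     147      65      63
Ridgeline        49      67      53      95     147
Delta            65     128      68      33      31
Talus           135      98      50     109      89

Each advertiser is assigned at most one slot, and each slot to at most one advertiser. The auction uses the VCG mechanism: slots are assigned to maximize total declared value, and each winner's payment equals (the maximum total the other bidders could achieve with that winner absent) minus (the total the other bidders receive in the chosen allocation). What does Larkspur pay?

Larkspur pays $26.

Efficient allocation: Nimbus→Slot 4 ($112), Larkspur→Slot 5 ($121), Ridgeline→Slot 3 ($147), Delta→Slot 6 ($128), Talus→Slot 2 ($109); total welfare W = $617.
Larkspur receives Slot 5 at value $121, so the others get W − 121 = $496.
Without Larkspur: best allocation of the remaining 4 bidders over all 5 slots is Nimbus→Slot 4 ($112), Ridgeline→Slot 3 ($147), Delta→Slot 6 ($128), Talus→Slot 5 ($135), total $522.
VCG payment = (others' best without Larkspur) − (others' welfare with Larkspur) = 522 − 496 = $26.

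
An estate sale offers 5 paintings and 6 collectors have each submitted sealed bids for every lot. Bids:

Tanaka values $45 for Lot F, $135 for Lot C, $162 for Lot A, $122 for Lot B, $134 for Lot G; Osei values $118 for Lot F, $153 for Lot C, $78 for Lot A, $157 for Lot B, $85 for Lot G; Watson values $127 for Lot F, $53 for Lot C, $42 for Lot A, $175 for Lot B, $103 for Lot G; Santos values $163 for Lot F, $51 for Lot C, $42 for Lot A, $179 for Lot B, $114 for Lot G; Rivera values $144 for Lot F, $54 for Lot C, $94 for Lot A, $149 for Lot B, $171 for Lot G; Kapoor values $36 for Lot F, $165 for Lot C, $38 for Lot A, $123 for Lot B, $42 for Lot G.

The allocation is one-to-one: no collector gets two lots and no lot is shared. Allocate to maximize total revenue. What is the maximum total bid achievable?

Treat this as an assignment problem: match each collector to one lot.
Optimal: Santos→Lot F ($163), Kapoor→Lot C ($165), Tanaka→Lot A ($162), Watson→Lot B ($175), Rivera→Lot G ($171) — total 163+165+162+175+171 = $836.
Max-entry greedy (repeatedly take the single best remaining cell) gives $804, worse by 32.
Next-best assignment: Santos→Lot F, Osei→Lot C, Tanaka→Lot A, Watson→Lot B, Rivera→Lot G = $824.
Swapping Rivera↔Watson (Rivera→Lot B $149, Watson→Lot G $103) loses 94.
Every other assignment is strictly worse.

Maximum total: $836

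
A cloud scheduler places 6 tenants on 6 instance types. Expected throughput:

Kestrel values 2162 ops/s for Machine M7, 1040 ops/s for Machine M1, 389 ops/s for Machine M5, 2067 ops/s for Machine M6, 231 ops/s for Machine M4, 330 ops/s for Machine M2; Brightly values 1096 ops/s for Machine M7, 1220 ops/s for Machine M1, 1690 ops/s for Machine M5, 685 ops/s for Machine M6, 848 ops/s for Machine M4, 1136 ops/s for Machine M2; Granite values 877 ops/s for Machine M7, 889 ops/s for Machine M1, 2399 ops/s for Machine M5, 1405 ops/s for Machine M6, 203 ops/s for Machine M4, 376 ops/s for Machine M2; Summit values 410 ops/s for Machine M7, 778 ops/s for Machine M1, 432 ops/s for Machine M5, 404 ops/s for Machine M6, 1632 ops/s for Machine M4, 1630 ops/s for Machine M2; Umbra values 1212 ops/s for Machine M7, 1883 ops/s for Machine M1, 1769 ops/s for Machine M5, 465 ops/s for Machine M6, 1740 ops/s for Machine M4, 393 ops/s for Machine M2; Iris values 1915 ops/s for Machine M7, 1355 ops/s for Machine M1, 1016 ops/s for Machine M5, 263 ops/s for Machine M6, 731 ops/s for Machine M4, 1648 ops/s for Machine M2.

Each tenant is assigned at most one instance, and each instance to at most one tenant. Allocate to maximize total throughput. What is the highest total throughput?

Maximum total: 11032 ops/s

This is the linear assignment problem.
Optimal: Kestrel→Machine M6 (2067 ops/s), Brightly→Machine M2 (1136 ops/s), Granite→Machine M5 (2399 ops/s), Summit→Machine M4 (1632 ops/s), Umbra→Machine M1 (1883 ops/s), Iris→Machine M7 (1915 ops/s) — total 2067+1136+2399+1632+1883+1915 = 11032 ops/s.
Column-greedy (each instance in turn goes to its best remaining tenant) gives 10409 ops/s, worse by 623.
Next-best assignment: Kestrel→Machine M6, Brightly→Machine M1, Granite→Machine M5, Summit→Machine M2, Umbra→Machine M4, Iris→Machine M7 = 10971 ops/s.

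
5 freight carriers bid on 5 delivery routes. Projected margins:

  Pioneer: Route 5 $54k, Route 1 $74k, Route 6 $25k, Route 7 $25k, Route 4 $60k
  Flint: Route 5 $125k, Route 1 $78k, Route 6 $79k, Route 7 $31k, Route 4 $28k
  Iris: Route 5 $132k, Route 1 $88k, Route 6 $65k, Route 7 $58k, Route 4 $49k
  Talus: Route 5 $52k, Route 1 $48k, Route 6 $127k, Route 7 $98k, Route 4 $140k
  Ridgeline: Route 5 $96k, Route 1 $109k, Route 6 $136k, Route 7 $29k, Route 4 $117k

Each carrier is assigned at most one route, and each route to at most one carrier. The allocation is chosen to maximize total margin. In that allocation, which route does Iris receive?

This is the linear assignment problem.
Optimal: Pioneer→Route 1 ($74k), Flint→Route 5 ($125k), Iris→Route 7 ($58k), Talus→Route 4 ($140k), Ridgeline→Route 6 ($136k) — total 74+125+58+140+136 = $533k.
Max-entry greedy (repeatedly take the single best remaining cell) gives $511k, worse by 22.
Next-best assignment: Pioneer→Route 7, Flint→Route 5, Iris→Route 1, Talus→Route 4, Ridgeline→Route 6 = $514k.
Iris's own top route is Route 5 ($132k), but forcing Iris→Route 5 and reassigning the rest optimally gives only $513k — worse by 20.

Iris receives Route 7.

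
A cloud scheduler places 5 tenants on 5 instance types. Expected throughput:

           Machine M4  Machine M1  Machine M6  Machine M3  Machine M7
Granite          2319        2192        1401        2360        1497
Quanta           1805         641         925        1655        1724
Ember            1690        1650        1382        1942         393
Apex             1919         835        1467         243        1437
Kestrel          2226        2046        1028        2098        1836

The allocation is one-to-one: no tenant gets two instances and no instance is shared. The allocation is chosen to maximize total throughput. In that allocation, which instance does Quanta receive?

Quanta receives Machine M7.

Treat this as an assignment problem: match each tenant to one instance.
Optimal: Granite→Machine M1 (2192 ops/s), Quanta→Machine M7 (1724 ops/s), Ember→Machine M3 (1942 ops/s), Apex→Machine M6 (1467 ops/s), Kestrel→Machine M4 (2226 ops/s) — total 2192+1724+1942+1467+2226 = 9551 ops/s.
Column-greedy (each instance in turn goes to its best remaining tenant) gives 9498 ops/s, worse by 53.
Next-best assignment: Granite→Machine M4, Quanta→Machine M7, Ember→Machine M3, Apex→Machine M6, Kestrel→Machine M1 = 9498 ops/s.
Swapping Ember↔Quanta (Ember→Machine M7 393 ops/s, Quanta→Machine M3 1655 ops/s) loses 1618.
Quanta's own top instance is Machine M4 (1805 ops/s), but forcing Quanta→Machine M4 and reassigning the rest optimally gives only 9242 ops/s — worse by 309.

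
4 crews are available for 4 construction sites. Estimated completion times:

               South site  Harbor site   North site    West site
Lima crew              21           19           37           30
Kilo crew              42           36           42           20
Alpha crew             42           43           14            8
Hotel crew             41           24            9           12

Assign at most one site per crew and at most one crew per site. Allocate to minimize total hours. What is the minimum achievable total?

Optimal: Lima crew→South site (21 hours), Kilo crew→Harbor site (36 hours), Alpha crew→West site (8 hours), Hotel crew→North site (9 hours) — total 21+36+8+9 = 74 hours.
Min-entry greedy (repeatedly take the single cheapest remaining cell) gives 78 hours, worse by 4.

Min total: 74 hours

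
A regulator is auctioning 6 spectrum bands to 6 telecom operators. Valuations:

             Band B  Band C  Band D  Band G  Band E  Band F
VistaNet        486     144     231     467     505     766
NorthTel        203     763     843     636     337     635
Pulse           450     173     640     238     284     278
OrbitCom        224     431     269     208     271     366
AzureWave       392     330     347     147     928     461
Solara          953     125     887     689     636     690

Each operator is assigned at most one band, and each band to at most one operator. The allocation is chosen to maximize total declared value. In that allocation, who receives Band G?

Optimal: VistaNet→Band F ($766M), NorthTel→Band G ($636M), Pulse→Band D ($640M), OrbitCom→Band C ($431M), AzureWave→Band E ($928M), Solara→Band B ($953M) — total 766+636+640+431+928+953 = $4354M.
Column-greedy (each band in turn goes to its best remaining operator) gives $4117M, worse by 237.
Swapping Pulse↔Solara (Pulse→Band B $450M, Solara→Band D $887M) loses 256.
NorthTel's own top band is Band D ($843M), but forcing NorthTel→Band D and reassigning the rest optimally gives only $4159M — worse by 195.

NorthTel receives Band G.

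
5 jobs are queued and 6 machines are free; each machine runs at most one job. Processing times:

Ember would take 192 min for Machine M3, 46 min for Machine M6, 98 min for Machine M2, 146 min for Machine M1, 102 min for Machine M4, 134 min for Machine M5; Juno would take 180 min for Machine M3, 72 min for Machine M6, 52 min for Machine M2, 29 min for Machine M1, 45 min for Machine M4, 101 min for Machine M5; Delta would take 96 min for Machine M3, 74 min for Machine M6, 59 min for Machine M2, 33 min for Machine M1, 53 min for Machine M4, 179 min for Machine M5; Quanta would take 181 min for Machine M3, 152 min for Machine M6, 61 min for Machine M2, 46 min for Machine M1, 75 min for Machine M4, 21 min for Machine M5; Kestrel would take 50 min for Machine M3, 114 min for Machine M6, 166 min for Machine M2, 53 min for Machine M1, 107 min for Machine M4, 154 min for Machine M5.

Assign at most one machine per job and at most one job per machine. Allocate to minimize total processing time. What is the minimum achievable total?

Min total: 195 min

This is the linear assignment problem.
Optimal: Ember→Machine M6 (46 min), Juno→Machine M4 (45 min), Delta→Machine M1 (33 min), Quanta→Machine M5 (21 min), Kestrel→Machine M3 (50 min) — total 46+45+33+21+50 = 195 min.
Column-greedy (each machine in turn goes to its cheapest remaining job) gives 256 min, worse by 61.
Next-best assignment: Ember→Machine M6, Juno→Machine M1, Delta→Machine M4, Quanta→Machine M5, Kestrel→Machine M3 = 199 min.
Swapping Quanta↔Ember (Quanta→Machine M6 152 min, Ember→Machine M5 134 min) adds 219.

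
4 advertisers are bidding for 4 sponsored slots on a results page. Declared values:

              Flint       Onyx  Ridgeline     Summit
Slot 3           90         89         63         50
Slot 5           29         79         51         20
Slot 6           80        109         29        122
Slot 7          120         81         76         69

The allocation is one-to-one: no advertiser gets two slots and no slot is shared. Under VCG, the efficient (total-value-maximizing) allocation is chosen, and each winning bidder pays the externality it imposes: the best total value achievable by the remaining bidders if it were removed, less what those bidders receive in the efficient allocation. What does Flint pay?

Flint pays $23.

Efficient allocation: Flint→Slot 7 ($120), Onyx→Slot 5 ($79), Ridgeline→Slot 3 ($63), Summit→Slot 6 ($122); total welfare W = $384.
Flint receives Slot 7 at value $120, so the others get W − 120 = $264.
Without Flint: best allocation of the remaining 3 bidders over all 4 slots is Onyx→Slot 3 ($89), Ridgeline→Slot 7 ($76), Summit→Slot 6 ($122), total $287.
VCG payment = (others' best without Flint) − (others' welfare with Flint) = 287 − 264 = $23.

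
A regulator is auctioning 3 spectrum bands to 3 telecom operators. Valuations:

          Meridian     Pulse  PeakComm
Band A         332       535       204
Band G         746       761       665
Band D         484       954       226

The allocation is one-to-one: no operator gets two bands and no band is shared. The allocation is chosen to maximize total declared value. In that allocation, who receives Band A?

Meridian receives Band A.

Treat this as an assignment problem: match each operator to one band.
Optimal: Meridian→Band A ($332M), Pulse→Band D ($954M), PeakComm→Band G ($665M) — total 332+954+665 = $1951M.
Max-entry greedy (repeatedly take the single best remaining cell) gives $1904M, worse by 47.
Next-best assignment: Meridian→Band G, Pulse→Band D, PeakComm→Band A = $1904M.
Meridian's own top band is Band G ($746M), but forcing Meridian→Band G and reassigning the rest optimally gives only $1904M — worse by 47.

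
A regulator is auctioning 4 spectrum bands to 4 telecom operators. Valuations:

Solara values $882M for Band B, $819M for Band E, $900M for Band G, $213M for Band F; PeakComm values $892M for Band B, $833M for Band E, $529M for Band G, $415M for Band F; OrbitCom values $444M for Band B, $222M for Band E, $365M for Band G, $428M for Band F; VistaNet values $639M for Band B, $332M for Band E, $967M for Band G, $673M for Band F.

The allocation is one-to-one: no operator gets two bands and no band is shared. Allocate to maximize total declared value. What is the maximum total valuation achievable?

Maximum total: $3110M

This is a one-to-one assignment (maximum-weight bipartite matching).
Optimal: Solara→Band B ($882M), PeakComm→Band E ($833M), OrbitCom→Band F ($428M), VistaNet→Band G ($967M) — total 882+833+428+967 = $3110M.
Column-greedy (each band in turn goes to its best remaining operator) gives $3106M, worse by 4.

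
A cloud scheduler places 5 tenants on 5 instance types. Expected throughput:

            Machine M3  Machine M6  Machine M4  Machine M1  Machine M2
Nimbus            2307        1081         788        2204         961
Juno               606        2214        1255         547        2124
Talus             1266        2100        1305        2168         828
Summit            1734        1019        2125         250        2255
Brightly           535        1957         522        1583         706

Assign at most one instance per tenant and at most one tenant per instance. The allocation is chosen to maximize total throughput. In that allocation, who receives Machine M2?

Optimal: Nimbus→Machine M3 (2307 ops/s), Juno→Machine M2 (2124 ops/s), Talus→Machine M1 (2168 ops/s), Summit→Machine M4 (2125 ops/s), Brightly→Machine M6 (1957 ops/s) — total 2307+2124+2168+2125+1957 = 10681 ops/s.
Next-best assignment: Nimbus→Machine M3, Juno→Machine M2, Talus→Machine M6, Summit→Machine M4, Brightly→Machine M1 = 10239 ops/s.
Swapping Nimbus↔Brightly (Nimbus→Machine M6 1081 ops/s, Brightly→Machine M3 535 ops/s) loses 2648.
Juno's own top instance is Machine M6 (2214 ops/s), but forcing Juno→Machine M6 and reassigning the rest optimally gives only 9664 ops/s — worse by 1017.

Juno receives Machine M2.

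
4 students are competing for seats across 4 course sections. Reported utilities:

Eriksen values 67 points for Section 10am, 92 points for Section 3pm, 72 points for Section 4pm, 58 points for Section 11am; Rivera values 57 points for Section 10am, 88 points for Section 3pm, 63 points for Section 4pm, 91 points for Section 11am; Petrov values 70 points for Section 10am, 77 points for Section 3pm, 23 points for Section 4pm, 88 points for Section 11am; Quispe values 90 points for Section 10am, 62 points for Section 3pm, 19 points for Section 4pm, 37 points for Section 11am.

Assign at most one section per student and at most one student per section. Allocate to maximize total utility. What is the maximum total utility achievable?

Optimal: Eriksen→Section 4pm (72 points), Rivera→Section 3pm (88 points), Petrov→Section 11am (88 points), Quispe→Section 10am (90 points) — total 72+88+88+90 = 338 points.
Row-greedy (each student in turn takes its best remaining section) gives 272 points, worse by 66.
Next-best assignment: Eriksen→Section 3pm, Rivera→Section 4pm, Petrov→Section 11am, Quispe→Section 10am = 333 points.
Swapping Quispe↔Rivera (Quispe→Section 3pm 62 points, Rivera→Section 10am 57 points) loses 59.
No other one-to-one assignment exceeds 338 points.

Max total: 338 points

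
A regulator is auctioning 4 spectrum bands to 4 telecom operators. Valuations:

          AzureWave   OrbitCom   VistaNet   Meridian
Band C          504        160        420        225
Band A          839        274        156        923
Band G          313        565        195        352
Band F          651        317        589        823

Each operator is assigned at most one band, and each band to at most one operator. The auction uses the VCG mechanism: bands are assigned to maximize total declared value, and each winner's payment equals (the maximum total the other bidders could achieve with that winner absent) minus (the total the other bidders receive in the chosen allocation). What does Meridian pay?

Meridian pays $169M.

Efficient allocation: AzureWave→Band A ($839M), OrbitCom→Band G ($565M), VistaNet→Band C ($420M), Meridian→Band F ($823M); total welfare W = $2647M.
Meridian receives Band F at value $823M, so the others get W − 823 = $1824M.
Without Meridian: best allocation of the remaining 3 bidders over all 4 bands is AzureWave→Band A ($839M), OrbitCom→Band G ($565M), VistaNet→Band F ($589M), total $1993M.
VCG payment = (others' best without Meridian) − (others' welfare with Meridian) = 1993 − 1824 = $169M.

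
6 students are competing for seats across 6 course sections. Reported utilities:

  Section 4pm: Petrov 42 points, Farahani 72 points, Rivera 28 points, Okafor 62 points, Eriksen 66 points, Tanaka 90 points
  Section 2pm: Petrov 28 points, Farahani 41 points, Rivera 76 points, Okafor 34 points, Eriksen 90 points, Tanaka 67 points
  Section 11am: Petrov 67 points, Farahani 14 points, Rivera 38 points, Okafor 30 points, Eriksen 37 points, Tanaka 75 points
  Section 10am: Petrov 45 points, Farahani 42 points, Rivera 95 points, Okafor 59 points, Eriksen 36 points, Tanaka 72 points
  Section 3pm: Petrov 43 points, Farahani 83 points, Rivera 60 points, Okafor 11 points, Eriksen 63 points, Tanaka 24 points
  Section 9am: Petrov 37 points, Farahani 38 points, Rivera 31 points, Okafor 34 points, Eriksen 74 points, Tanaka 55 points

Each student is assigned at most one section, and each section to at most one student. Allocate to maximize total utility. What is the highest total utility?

Maximum total: 459 points

Optimal: Petrov→Section 11am (67 points), Farahani→Section 3pm (83 points), Rivera→Section 10am (95 points), Okafor→Section 9am (34 points), Eriksen→Section 2pm (90 points), Tanaka→Section 4pm (90 points) — total 67+83+95+34+90+90 = 459 points.
Row-greedy (each student in turn takes its best remaining section) gives 452 points, worse by 7.
Every other assignment is strictly worse.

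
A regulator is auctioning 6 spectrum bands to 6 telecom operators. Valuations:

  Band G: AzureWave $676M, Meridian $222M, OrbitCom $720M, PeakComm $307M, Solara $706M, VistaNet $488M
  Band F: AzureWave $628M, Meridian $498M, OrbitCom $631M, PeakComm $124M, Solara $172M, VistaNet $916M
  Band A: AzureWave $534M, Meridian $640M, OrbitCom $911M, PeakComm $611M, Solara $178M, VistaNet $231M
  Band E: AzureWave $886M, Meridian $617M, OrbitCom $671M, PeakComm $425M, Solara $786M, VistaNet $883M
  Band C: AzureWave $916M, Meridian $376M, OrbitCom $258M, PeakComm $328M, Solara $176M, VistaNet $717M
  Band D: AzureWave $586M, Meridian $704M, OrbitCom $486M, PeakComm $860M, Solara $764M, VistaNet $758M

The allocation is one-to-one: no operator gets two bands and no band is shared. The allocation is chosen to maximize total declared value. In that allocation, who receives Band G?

Optimal: AzureWave→Band C ($916M), Meridian→Band E ($617M), OrbitCom→Band A ($911M), PeakComm→Band D ($860M), Solara→Band G ($706M), VistaNet→Band F ($916M) — total 916+617+911+860+706+916 = $4926M.
No other one-to-one assignment exceeds $4926M.
Solara's own top band is Band E ($786M), but forcing Solara→Band E and reassigning the rest optimally gives only $4838M — worse by 88.

Solara receives Band G.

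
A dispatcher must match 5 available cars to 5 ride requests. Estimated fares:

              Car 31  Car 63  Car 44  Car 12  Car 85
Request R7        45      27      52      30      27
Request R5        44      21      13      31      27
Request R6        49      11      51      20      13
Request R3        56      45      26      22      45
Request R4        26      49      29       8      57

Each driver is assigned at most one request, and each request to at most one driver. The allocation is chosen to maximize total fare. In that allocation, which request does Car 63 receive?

Car 63 receives Request R3.

Optimal: Car 31→Request R6 ($49), Car 63→Request R3 ($45), Car 44→Request R7 ($52), Car 12→Request R5 ($31), Car 85→Request R4 ($57) — total 49+45+52+31+57 = $234.
Max-entry greedy (repeatedly take the single best remaining cell) gives $207, worse by 27.
Next-best assignment: Car 31→Request R7, Car 63→Request R3, Car 44→Request R6, Car 12→Request R5, Car 85→Request R4 = $229.
Swapping Car 63↔Car 44 (Car 63→Request R7 $27, Car 44→Request R3 $26) loses 44.
Checked against all permutations: $234 is optimal.
Car 63's own top request is Request R4 ($49), but forcing Car 63→Request R4 and reassigning the rest optimally gives only $226 — worse by 8.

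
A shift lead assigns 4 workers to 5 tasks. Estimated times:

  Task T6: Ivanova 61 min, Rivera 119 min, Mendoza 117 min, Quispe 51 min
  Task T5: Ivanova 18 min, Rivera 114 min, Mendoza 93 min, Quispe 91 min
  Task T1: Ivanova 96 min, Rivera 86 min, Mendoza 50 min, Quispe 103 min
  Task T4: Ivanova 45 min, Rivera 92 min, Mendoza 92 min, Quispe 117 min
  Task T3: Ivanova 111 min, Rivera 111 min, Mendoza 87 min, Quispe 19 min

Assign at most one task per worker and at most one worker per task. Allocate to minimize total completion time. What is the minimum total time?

Minimum total: 179 min

Optimal: Ivanova→Task T5 (18 min), Rivera→Task T4 (92 min), Mendoza→Task T1 (50 min), Quispe→Task T3 (19 min) — total 18+92+50+19 = 179 min.
Row-greedy (each worker in turn takes its cheapest remaining task) gives 242 min, worse by 63.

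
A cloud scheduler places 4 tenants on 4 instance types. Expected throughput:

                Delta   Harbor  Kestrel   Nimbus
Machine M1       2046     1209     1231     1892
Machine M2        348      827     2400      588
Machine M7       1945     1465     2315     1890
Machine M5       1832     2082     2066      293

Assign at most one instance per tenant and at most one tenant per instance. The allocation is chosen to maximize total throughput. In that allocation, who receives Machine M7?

Nimbus receives Machine M7.

Optimal: Delta→Machine M1 (2046 ops/s), Harbor→Machine M5 (2082 ops/s), Kestrel→Machine M2 (2400 ops/s), Nimbus→Machine M7 (1890 ops/s) — total 2046+2082+2400+1890 = 8418 ops/s.
Nimbus's own top instance is Machine M1 (1892 ops/s), but forcing Nimbus→Machine M1 and reassigning the rest optimally gives only 8319 ops/s — worse by 99.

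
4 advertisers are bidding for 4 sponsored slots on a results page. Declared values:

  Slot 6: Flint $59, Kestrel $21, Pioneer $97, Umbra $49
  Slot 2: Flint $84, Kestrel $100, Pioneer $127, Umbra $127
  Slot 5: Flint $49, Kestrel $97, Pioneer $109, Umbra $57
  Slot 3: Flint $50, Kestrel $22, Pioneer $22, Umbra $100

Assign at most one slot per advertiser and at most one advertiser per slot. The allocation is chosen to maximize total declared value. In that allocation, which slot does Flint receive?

This is a one-to-one assignment (maximum-weight bipartite matching).
Optimal: Flint→Slot 6 ($59), Kestrel→Slot 5 ($97), Pioneer→Slot 2 ($127), Umbra→Slot 3 ($100) — total 59+97+127+100 = $383.
Row-greedy (each advertiser in turn takes its best remaining slot) gives $378, worse by 5.
Checked against all permutations: $383 is optimal.
Flint's own top slot is Slot 2 ($84), but forcing Flint→Slot 2 and reassigning the rest optimally gives only $378 — worse by 5.

Flint receives Slot 6.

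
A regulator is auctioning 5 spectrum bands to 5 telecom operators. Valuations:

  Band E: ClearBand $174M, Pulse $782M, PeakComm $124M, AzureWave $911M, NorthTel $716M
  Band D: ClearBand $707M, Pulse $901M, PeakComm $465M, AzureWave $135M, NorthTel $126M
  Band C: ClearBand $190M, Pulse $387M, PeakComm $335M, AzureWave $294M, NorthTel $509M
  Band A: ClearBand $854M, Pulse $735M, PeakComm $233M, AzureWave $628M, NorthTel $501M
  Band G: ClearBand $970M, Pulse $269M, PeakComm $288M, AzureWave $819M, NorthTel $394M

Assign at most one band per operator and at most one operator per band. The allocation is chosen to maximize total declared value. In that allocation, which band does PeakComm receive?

Optimal: ClearBand→Band A ($854M), Pulse→Band D ($901M), PeakComm→Band C ($335M), AzureWave→Band G ($819M), NorthTel→Band E ($716M) — total 854+901+335+819+716 = $3625M.
Max-entry greedy (repeatedly take the single best remaining cell) gives $3524M, worse by 101.
PeakComm's own top band is Band D ($465M), but forcing PeakComm→Band D and reassigning the rest optimally gives only $3590M — worse by 35.

PeakComm receives Band C.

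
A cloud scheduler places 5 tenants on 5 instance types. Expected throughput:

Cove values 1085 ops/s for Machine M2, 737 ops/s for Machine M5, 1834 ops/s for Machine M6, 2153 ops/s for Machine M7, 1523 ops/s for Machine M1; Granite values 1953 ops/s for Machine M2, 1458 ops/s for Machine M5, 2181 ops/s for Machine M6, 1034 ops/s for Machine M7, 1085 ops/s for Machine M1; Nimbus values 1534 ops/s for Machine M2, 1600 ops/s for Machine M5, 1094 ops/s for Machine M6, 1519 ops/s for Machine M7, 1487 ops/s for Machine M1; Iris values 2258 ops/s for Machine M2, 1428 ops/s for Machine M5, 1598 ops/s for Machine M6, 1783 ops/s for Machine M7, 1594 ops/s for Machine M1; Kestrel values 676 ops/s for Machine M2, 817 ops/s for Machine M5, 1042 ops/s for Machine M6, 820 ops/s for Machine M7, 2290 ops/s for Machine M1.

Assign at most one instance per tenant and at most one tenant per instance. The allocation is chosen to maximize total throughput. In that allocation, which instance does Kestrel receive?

Kestrel receives Machine M1.

Optimal: Cove→Machine M7 (2153 ops/s), Granite→Machine M6 (2181 ops/s), Nimbus→Machine M5 (1600 ops/s), Iris→Machine M2 (2258 ops/s), Kestrel→Machine M1 (2290 ops/s) — total 2153+2181+1600+2258+2290 = 10482 ops/s.
Swapping Nimbus↔Kestrel (Nimbus→Machine M1 1487 ops/s, Kestrel→Machine M5 817 ops/s) loses 1586.
Checked against all permutations: 10482 ops/s is optimal.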